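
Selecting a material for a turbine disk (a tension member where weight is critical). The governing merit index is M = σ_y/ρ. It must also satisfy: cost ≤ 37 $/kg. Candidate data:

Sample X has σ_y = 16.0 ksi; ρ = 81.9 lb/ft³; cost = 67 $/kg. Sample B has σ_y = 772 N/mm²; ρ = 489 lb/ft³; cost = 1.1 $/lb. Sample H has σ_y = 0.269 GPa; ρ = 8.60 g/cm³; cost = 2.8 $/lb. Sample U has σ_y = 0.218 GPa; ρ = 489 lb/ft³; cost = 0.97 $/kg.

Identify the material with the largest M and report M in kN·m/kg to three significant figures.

Screen on constraints: cost ≤ 37 $/kg. Survivors: sample B, sample H, sample U.
Normalizing units and computing the index:
  sample B: σ_y = 772.0 MPa, ρ = 7833 kg/m³
  sample H: σ_y = 269.0 MPa, ρ = 8600 kg/m³
  sample U: σ_y = 218.0 MPa, ρ = 7833 kg/m³
  sample B: M = 98.6 kN·m/kg
  sample H: M = 31.3 kN·m/kg
  sample U: M = 27.8 kN·m/kg
The maximum is for sample B.

sample B, M = 98.6 kN·m/kg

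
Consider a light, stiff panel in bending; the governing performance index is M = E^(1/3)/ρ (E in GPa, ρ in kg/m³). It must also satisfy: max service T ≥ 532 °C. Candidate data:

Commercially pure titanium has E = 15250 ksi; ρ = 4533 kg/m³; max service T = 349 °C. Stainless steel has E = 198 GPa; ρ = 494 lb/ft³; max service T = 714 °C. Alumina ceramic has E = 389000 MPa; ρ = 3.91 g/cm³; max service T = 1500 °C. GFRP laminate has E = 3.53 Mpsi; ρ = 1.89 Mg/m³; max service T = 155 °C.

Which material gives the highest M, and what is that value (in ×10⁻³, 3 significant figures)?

alumina ceramic, M = 1.87×10⁻³

Screen on constraints: max service T ≥ 532 °C. Survivors: stainless steel, alumina ceramic.
In SI units:
  stainless steel: E = 198.0 GPa, ρ = 7913 kg/m³
  alumina ceramic: E = 389.0 GPa, ρ = 3910 kg/m³
  alumina ceramic: M = 1.87×10⁻³
  stainless steel: M = 0.737×10⁻³
Alumina ceramic has the largest M.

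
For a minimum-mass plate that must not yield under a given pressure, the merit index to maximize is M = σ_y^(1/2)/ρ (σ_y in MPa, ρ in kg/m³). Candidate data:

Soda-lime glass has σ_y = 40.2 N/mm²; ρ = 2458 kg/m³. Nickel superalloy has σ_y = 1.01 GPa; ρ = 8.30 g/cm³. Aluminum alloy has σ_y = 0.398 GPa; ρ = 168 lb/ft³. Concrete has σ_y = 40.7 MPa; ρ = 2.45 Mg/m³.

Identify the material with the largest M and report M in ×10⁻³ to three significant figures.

In SI units:
  soda-lime glass: σ_y = 40.20 MPa, ρ = 2458 kg/m³
  nickel superalloy: σ_y = 1010 MPa, ρ = 8300 kg/m³
  aluminum alloy: σ_y = 398.0 MPa, ρ = 2691 kg/m³
  concrete: σ_y = 40.70 MPa, ρ = 2450 kg/m³
  aluminum alloy: M = 7.41×10⁻³
  nickel superalloy: M = 3.83×10⁻³
  concrete: M = 2.60×10⁻³
  soda-lime glass: M = 2.58×10⁻³
The maximum is for aluminum alloy.

aluminum alloy, M = 7.41×10⁻³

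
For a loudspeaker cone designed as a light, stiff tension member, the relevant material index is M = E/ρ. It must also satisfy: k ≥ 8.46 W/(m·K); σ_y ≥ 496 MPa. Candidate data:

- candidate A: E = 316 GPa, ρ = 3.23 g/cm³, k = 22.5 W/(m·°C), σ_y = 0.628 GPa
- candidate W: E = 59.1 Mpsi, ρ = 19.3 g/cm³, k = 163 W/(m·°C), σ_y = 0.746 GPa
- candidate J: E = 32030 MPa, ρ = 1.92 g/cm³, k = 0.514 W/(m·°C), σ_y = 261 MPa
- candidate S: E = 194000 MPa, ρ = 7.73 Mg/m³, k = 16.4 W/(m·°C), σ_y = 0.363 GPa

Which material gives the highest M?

candidate A

Screen on constraints: k ≥ 8.46 W/(m·K); σ_y ≥ 496 MPa. Survivors: candidate A, candidate W.
Putting every candidate on a common basis:
  candidate A: E = 316.0 GPa, ρ = 3230 kg/m³
  candidate W: E = 407.5 GPa, ρ = 19300 kg/m³
  candidate A: M = 97.8 MN·m/kg
  candidate W: M = 21.1 MN·m/kg
Highest index: candidate A.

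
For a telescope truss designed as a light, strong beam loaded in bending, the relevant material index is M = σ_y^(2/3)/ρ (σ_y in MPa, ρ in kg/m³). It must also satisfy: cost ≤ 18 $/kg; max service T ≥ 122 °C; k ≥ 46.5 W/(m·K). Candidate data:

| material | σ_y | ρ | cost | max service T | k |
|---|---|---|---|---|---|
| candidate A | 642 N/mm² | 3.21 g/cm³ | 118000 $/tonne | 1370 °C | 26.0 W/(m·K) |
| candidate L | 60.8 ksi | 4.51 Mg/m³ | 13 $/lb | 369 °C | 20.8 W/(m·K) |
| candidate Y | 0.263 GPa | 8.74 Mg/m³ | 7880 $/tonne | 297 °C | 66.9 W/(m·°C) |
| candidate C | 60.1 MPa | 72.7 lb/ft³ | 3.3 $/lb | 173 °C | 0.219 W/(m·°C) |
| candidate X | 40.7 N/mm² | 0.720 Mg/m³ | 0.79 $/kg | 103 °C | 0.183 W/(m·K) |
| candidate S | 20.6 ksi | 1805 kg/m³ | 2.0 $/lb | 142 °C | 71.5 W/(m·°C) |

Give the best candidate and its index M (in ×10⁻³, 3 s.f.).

candidate S, M = 15.1×10⁻³

Screen on constraints: cost ≤ 18 $/kg; max service T ≥ 122 °C; k ≥ 46.5 W/(m·K). Survivors: candidate Y, candidate S.
Putting every candidate on a common basis:
  candidate Y: σ_y = 263.0 MPa, ρ = 8740 kg/m³
  candidate S: σ_y = 142.0 MPa, ρ = 1805 kg/m³
  candidate S: M = 15.1×10⁻³
  candidate Y: M = 4.70×10⁻³
Candidate S ranks first.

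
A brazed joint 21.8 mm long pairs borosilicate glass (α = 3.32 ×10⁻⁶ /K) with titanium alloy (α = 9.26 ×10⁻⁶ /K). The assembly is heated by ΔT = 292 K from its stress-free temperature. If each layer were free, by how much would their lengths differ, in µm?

Δα = |3.32 − 9.26|×10⁻⁶/K = 5.94×10⁻⁶/K.
ΔL_mismatch = Δα·L·ΔT = 5.94×10⁻⁶ × 21.8 mm × 292.0 K = 37.8 µm.

37.8 µm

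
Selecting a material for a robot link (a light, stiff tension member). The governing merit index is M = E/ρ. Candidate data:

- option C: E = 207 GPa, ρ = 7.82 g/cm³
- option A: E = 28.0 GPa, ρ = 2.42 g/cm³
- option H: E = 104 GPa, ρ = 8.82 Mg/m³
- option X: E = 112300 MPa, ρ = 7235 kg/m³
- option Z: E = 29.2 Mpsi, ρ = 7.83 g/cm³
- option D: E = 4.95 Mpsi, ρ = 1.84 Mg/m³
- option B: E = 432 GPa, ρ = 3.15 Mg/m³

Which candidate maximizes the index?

Putting every candidate on a common basis:
  option C: E = 207.0 GPa, ρ = 7820 kg/m³
  option A: E = 28.00 GPa, ρ = 2420 kg/m³
  option H: E = 104.0 GPa, ρ = 8820 kg/m³
  option X: E = 112.3 GPa, ρ = 7235 kg/m³
  option Z: E = 201.3 GPa, ρ = 7830 kg/m³
  option D: E = 34.13 GPa, ρ = 1840 kg/m³
  option B: E = 432.0 GPa, ρ = 3150 kg/m³
  option B: M = 137 MN·m/kg
  option C: M = 26.5 MN·m/kg
  option Z: M = 25.7 MN·m/kg
  option D: M = 18.5 MN·m/kg
  option X: M = 15.5 MN·m/kg
  option H: M = 11.8 MN·m/kg
  option A: M = 11.6 MN·m/kg
Option B has the largest M.

option B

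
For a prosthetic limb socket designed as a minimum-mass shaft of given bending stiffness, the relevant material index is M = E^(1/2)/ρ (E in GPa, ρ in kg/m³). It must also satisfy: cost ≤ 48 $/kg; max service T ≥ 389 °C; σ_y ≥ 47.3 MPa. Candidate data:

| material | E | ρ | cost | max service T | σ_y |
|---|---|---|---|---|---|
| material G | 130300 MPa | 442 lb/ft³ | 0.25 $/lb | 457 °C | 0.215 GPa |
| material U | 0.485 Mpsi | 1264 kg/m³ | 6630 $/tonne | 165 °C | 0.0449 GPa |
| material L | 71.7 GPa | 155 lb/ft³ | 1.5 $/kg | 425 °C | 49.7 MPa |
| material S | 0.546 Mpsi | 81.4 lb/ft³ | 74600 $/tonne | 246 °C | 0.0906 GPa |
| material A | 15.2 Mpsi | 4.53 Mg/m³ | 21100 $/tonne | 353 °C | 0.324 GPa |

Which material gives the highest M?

Screen on constraints: cost ≤ 48 $/kg; max service T ≥ 389 °C; σ_y ≥ 47.3 MPa. Survivors: material G, material L.
In SI units:
  material G: E = 130.3 GPa, ρ = 7080 kg/m³
  material L: E = 71.70 GPa, ρ = 2483 kg/m³
  material L: M = 3.41×10⁻³
  material G: M = 1.61×10⁻³
Material L has the largest M.

material L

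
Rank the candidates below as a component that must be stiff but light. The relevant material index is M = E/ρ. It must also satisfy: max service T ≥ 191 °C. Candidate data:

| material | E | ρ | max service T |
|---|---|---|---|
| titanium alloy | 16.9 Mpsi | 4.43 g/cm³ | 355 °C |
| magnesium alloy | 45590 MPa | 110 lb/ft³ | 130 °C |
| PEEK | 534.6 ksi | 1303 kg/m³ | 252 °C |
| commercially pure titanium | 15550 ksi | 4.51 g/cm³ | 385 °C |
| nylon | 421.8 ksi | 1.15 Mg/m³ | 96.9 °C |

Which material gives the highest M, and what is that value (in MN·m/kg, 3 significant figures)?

Screen on constraints: max service T ≥ 191 °C. Survivors: titanium alloy, PEEK, commercially pure titanium.
Convert each candidate to consistent units, then evaluate M:
  titanium alloy: E = 116.5 GPa, ρ = 4430 kg/m³
  PEEK: E = 3.686 GPa, ρ = 1303 kg/m³
  commercially pure titanium: E = 107.2 GPa, ρ = 4510 kg/m³
  titanium alloy: M = 26.3 MN·m/kg
  commercially pure titanium: M = 23.8 MN·m/kg
  PEEK: M = 2.83 MN·m/kg
The maximum is for titanium alloy.

titanium alloy, M = 26.3 MN·m/kg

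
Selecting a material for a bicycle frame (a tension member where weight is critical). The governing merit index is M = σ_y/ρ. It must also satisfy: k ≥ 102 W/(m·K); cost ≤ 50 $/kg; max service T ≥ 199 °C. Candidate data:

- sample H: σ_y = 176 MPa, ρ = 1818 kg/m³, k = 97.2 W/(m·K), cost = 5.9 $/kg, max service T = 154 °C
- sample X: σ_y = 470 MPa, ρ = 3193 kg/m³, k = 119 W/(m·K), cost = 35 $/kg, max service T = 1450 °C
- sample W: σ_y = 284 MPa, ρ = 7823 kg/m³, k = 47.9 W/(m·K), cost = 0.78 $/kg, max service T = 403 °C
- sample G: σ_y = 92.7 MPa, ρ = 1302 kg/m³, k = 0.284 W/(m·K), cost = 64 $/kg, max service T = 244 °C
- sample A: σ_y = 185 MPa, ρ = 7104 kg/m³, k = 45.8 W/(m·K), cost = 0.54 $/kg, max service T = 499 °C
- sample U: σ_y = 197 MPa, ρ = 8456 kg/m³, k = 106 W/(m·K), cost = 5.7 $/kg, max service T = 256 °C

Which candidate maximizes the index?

sample X

Screen on constraints: k ≥ 102 W/(m·K); cost ≤ 50 $/kg; max service T ≥ 199 °C. Survivors: sample X, sample U.
Evaluate M for each candidate:
  sample X: M = 147 kN·m/kg
  sample U: M = 23.3 kN·m/kg
Sample X ranks first.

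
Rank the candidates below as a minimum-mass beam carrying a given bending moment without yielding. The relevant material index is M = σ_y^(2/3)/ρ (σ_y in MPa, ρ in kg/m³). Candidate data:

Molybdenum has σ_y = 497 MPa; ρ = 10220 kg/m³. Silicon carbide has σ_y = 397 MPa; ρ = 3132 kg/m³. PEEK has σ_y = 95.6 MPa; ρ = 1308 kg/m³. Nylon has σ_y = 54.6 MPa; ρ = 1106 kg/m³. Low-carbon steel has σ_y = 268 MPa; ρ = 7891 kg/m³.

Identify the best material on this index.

Evaluate M for each candidate:
  silicon carbide: M = 17.2×10⁻³
  PEEK: M = 16.0×10⁻³
  nylon: M = 13.0×10⁻³
  molybdenum: M = 6.14×10⁻³
  low-carbon steel: M = 5.27×10⁻³
Silicon carbide ranks first.

silicon carbide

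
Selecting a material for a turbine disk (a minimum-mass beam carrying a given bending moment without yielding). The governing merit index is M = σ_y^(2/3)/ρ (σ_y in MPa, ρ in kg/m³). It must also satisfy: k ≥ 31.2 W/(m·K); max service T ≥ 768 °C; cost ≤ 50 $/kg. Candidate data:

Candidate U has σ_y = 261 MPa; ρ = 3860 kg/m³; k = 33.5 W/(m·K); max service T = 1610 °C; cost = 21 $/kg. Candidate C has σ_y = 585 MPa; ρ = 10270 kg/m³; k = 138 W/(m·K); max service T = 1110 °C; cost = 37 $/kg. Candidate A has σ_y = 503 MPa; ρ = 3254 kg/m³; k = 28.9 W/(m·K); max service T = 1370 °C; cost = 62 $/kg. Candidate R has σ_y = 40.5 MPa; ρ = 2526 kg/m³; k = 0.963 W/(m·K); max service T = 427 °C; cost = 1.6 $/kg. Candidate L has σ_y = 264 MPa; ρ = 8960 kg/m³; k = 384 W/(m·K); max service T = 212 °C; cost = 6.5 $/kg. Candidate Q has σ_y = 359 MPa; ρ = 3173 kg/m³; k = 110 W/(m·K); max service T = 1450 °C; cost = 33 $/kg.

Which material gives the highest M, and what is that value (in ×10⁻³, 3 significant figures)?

Screen on constraints: k ≥ 31.2 W/(m·K); max service T ≥ 768 °C; cost ≤ 50 $/kg. Survivors: candidate U, candidate C, candidate Q.
Evaluate M for each candidate:
  candidate Q: M = 15.9×10⁻³
  candidate U: M = 10.6×10⁻³
  candidate C: M = 6.81×10⁻³
Highest index: candidate Q.

candidate Q, M = 15.9×10⁻³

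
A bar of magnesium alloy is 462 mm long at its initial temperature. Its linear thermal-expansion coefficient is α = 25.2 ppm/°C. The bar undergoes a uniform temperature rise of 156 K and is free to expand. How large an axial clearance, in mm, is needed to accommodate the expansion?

ΔL = α·L₀·ΔT = 25.2×10⁻⁶ × 462 mm × 156.0 K = 1.82 mm.

1.82 mm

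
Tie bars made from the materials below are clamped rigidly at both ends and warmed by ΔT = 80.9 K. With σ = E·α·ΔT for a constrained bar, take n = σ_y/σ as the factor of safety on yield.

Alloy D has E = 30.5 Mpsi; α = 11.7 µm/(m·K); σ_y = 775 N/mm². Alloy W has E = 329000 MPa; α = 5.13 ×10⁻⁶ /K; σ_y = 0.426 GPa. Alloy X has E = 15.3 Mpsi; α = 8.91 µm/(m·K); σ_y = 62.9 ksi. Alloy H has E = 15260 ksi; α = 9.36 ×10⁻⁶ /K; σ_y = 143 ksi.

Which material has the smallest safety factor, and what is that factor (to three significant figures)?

Converting E to GPa, α to ×10⁻⁶/K, σ_y to MPa, then σ and n for each:
  alloy D: E = 210.3, α = 11.7, σ_y = 775.0 → σ = 199 MPa, n = 3.89
  alloy W: E = 329.0, α = 5.13, σ_y = 426.0 → σ = 137 MPa, n = 3.12
  alloy X: E = 105.5, α = 8.91, σ_y = 433.7 → σ = 76.0 MPa, n = 5.70
  alloy H: E = 105.2, α = 9.36, σ_y = 986.0 → σ = 79.7 MPa, n = 12.4
Smallest n: alloy W with n = 3.12.

alloy W, n = 3.12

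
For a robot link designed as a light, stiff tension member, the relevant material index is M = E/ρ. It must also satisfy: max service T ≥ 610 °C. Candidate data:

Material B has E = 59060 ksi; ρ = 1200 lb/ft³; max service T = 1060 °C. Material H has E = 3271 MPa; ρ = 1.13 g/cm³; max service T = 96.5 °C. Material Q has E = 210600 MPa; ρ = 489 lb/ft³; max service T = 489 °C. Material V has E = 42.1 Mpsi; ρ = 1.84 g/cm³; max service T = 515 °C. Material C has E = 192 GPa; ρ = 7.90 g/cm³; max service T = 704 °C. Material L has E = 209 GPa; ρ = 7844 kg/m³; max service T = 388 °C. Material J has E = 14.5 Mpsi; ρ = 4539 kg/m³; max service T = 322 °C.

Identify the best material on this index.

Screen on constraints: max service T ≥ 610 °C. Survivors: material B, material C.
Putting every candidate on a common basis:
  material B: E = 407.2 GPa, ρ = 19220 kg/m³
  material C: E = 192.0 GPa, ρ = 7900 kg/m³
  material C: M = 24.3 MN·m/kg
  material B: M = 21.2 MN·m/kg
Material C has the largest M.

material C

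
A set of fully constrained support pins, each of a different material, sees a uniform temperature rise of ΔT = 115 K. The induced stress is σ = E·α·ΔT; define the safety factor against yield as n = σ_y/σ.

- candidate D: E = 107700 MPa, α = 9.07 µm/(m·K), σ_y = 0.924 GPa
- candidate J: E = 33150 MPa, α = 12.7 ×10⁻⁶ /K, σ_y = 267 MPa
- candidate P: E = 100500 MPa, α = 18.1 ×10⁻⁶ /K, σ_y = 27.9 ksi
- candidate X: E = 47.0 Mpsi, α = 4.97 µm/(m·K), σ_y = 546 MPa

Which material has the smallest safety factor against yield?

Per material, after unit conversion:
  candidate D: E = 107.7, α = 9.07, σ_y = 924.0 → σ = 112 MPa, n = 8.23
  candidate J: E = 33.15, α = 12.7, σ_y = 267.0 → σ = 48.4 MPa, n = 5.51
  candidate P: E = 100.5, α = 18.1, σ_y = 192.4 → σ = 209 MPa, n = 0.920
  candidate X: E = 324.1, α = 4.97, σ_y = 546.0 → σ = 185 MPa, n = 2.95
The minimum is candidate P at n = 0.920.

candidate P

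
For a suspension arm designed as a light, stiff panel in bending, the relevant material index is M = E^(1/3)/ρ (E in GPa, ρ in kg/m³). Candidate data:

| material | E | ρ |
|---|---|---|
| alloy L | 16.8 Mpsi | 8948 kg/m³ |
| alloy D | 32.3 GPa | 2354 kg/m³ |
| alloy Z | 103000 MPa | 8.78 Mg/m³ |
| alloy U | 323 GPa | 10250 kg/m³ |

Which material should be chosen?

alloy D

Convert each candidate to consistent units, then evaluate M:
  alloy L: E = 115.8 GPa, ρ = 8948 kg/m³
  alloy D: E = 32.30 GPa, ρ = 2354 kg/m³
  alloy Z: E = 103.0 GPa, ρ = 8780 kg/m³
  alloy U: E = 323.0 GPa, ρ = 10250 kg/m³
  alloy D: M = 1.35×10⁻³
  alloy U: M = 0.669×10⁻³
  alloy L: M = 0.545×10⁻³
  alloy Z: M = 0.534×10⁻³
Alloy D has the largest M.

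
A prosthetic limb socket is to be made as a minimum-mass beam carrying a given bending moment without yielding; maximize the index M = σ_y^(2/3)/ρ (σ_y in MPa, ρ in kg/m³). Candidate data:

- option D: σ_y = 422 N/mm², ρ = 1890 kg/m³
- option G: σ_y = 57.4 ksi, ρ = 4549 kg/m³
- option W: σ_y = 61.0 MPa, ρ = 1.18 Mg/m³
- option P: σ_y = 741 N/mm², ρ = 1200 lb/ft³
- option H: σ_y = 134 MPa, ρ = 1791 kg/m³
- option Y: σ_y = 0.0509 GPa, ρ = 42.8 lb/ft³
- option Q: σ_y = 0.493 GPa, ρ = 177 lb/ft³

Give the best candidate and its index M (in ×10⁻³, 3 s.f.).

option D, M = 29.8×10⁻³

Putting every candidate on a common basis:
  option D: σ_y = 422.0 MPa, ρ = 1890 kg/m³
  option G: σ_y = 395.8 MPa, ρ = 4549 kg/m³
  option W: σ_y = 61.00 MPa, ρ = 1180 kg/m³
  option P: σ_y = 741.0 MPa, ρ = 19220 kg/m³
  option H: σ_y = 134.0 MPa, ρ = 1791 kg/m³
  option Y: σ_y = 50.90 MPa, ρ = 685.6 kg/m³
  option Q: σ_y = 493.0 MPa, ρ = 2835 kg/m³
  option D: M = 29.8×10⁻³
  option Q: M = 22.0×10⁻³
  option Y: M = 20.0×10⁻³
  option H: M = 14.6×10⁻³
  option W: M = 13.1×10⁻³
  option G: M = 11.8×10⁻³
  option P: M = 4.26×10⁻³
The maximum is for option D.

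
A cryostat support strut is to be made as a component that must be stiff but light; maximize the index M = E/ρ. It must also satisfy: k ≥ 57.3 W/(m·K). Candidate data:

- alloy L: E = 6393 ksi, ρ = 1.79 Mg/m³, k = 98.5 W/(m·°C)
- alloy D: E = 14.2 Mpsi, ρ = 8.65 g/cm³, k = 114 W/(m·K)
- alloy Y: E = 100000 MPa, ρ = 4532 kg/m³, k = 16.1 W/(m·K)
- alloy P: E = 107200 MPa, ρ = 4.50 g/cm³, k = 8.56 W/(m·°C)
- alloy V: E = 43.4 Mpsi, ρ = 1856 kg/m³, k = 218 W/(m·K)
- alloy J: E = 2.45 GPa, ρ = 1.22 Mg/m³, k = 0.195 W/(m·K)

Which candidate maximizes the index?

alloy V

Screen on constraints: k ≥ 57.3 W/(m·K). Survivors: alloy L, alloy D, alloy V.
In SI units:
  alloy L: E = 44.08 GPa, ρ = 1790 kg/m³
  alloy D: E = 97.91 GPa, ρ = 8650 kg/m³
  alloy V: E = 299.2 GPa, ρ = 1856 kg/m³
  alloy V: M = 161 MN·m/kg
  alloy L: M = 24.6 MN·m/kg
  alloy D: M = 11.3 MN·m/kg
Alloy V ranks first.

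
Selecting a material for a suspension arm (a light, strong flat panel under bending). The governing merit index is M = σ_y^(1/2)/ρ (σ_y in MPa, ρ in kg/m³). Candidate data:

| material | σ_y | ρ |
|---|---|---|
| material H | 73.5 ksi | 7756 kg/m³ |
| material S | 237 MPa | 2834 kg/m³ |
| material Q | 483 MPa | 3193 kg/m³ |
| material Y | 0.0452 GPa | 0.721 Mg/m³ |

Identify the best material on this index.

material Y

Putting every candidate on a common basis:
  material H: σ_y = 506.8 MPa, ρ = 7756 kg/m³
  material S: σ_y = 237.0 MPa, ρ = 2834 kg/m³
  material Q: σ_y = 483.0 MPa, ρ = 3193 kg/m³
  material Y: σ_y = 45.20 MPa, ρ = 721.0 kg/m³
  material Y: M = 9.32×10⁻³
  material Q: M = 6.88×10⁻³
  material S: M = 5.43×10⁻³
  material H: M = 2.90×10⁻³
Material Y has the largest M.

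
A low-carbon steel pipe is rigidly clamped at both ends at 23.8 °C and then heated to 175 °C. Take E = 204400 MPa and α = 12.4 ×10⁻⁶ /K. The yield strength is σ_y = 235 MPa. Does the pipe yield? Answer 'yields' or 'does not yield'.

yields

E = 204400 MPa = 204.4 GPa.
ΔT = 151.2 K. Constrained thermal stress σ = E·α·ΔT = 204.4×10³ MPa × 12.4×10⁻⁶ × 151.2 = 383 MPa (compressive).
Compare to σ_y = 235 MPa: σ ≥ σ_y, so it yields.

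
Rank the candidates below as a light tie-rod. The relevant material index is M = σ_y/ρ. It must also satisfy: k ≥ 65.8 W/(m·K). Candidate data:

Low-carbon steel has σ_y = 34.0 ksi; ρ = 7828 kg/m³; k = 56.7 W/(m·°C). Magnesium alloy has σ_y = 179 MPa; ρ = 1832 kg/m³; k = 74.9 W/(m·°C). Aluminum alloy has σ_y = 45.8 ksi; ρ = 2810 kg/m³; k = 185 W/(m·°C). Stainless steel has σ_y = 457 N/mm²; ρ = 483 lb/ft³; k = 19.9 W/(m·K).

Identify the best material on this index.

Screen on constraints: k ≥ 65.8 W/(m·K). Survivors: magnesium alloy, aluminum alloy.
After converting to SI:
  magnesium alloy: σ_y = 179.0 MPa, ρ = 1832 kg/m³
  aluminum alloy: σ_y = 315.8 MPa, ρ = 2810 kg/m³
  aluminum alloy: M = 112 kN·m/kg
  magnesium alloy: M = 97.7 kN·m/kg
Aluminum alloy has the largest M.

aluminum alloy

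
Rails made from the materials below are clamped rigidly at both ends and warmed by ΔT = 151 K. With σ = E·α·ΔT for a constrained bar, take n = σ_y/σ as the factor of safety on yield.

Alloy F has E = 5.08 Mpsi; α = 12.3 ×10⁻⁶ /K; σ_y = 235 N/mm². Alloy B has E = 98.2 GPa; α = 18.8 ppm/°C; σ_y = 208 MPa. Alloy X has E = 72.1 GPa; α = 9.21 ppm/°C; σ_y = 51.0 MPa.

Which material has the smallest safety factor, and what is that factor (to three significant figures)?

With everything in SI (GPa, ×10⁻⁶/K, MPa):
  alloy F: E = 35.03, α = 12.3, σ_y = 235.0 → σ = 65.1 MPa, n = 3.61
  alloy B: E = 98.20, α = 18.8, σ_y = 208.0 → σ = 279 MPa, n = 0.746
  alloy X: E = 72.10, α = 9.21, σ_y = 51.00 → σ = 100 MPa, n = 0.509
Alloy X has the lowest safety factor, n = 0.509.

alloy X, n = 0.509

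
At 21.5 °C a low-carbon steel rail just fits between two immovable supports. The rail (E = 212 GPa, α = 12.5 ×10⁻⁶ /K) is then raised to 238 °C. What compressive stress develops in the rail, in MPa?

574 MPa

ΔT = 216.5 K. Constrained thermal stress σ = E·α·ΔT = 212.0×10³ MPa × 12.5×10⁻⁶ × 216.5 = 574 MPa (compressive).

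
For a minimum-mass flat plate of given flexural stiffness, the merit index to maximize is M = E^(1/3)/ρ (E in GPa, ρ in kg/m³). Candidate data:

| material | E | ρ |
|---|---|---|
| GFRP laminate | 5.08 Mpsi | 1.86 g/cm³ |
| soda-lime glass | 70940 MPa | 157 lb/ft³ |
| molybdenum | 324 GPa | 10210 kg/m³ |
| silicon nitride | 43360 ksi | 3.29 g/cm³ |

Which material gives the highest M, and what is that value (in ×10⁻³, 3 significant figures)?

Convert each candidate to consistent units, then evaluate M:
  GFRP laminate: E = 35.03 GPa, ρ = 1860 kg/m³
  soda-lime glass: E = 70.94 GPa, ρ = 2515 kg/m³
  molybdenum: E = 324.0 GPa, ρ = 10210 kg/m³
  silicon nitride: E = 299.0 GPa, ρ = 3290 kg/m³
  silicon nitride: M = 2.03×10⁻³
  GFRP laminate: M = 1.76×10⁻³
  soda-lime glass: M = 1.65×10⁻³
  molybdenum: M = 0.673×10⁻³
The maximum is for silicon nitride.

silicon nitride, M = 2.03×10⁻³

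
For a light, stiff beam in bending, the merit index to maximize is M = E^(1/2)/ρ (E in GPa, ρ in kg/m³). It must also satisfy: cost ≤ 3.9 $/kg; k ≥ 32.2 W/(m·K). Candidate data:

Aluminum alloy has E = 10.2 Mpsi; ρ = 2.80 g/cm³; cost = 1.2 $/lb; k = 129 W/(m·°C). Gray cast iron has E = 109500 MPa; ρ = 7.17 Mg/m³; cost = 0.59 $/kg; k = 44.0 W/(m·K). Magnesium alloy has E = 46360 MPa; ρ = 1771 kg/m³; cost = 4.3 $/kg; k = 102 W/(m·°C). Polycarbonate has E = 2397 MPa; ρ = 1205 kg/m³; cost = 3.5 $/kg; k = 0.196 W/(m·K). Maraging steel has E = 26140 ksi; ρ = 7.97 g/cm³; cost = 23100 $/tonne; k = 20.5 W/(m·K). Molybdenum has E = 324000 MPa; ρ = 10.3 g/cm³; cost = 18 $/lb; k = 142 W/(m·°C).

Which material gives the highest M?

aluminum alloy

Screen on constraints: cost ≤ 3.9 $/kg; k ≥ 32.2 W/(m·K). Survivors: aluminum alloy, gray cast iron.
After converting to SI:
  aluminum alloy: E = 70.33 GPa, ρ = 2800 kg/m³
  gray cast iron: E = 109.5 GPa, ρ = 7170 kg/m³
  aluminum alloy: M = 3.00×10⁻³
  gray cast iron: M = 1.46×10⁻³
Aluminum alloy ranks first.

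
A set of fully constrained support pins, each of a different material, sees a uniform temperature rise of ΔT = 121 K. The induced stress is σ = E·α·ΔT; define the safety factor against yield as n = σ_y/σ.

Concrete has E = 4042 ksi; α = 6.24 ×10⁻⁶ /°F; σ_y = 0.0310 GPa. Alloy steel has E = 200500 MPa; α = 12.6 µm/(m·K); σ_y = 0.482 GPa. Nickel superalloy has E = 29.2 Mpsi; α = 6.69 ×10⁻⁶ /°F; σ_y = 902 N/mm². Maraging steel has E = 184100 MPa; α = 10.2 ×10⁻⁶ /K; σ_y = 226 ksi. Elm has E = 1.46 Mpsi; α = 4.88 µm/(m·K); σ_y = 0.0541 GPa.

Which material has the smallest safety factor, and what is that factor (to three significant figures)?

concrete, n = 0.818

Per material, after unit conversion:
  concrete: E = 27.87, α = 11.2, σ_y = 31.00 → σ = 37.9 MPa, n = 0.818
  alloy steel: E = 200.5, α = 12.6, σ_y = 482.0 → σ = 306 MPa, n = 1.58
  nickel superalloy: E = 201.3, α = 12.0, σ_y = 902.0 → σ = 293 MPa, n = 3.07
  maraging steel: E = 184.1, α = 10.2, σ_y = 1558 → σ = 227 MPa, n = 6.86
  elm: E = 10.07, α = 4.88, σ_y = 54.10 → σ = 5.94 MPa, n = 9.10
The minimum is concrete at n = 0.818.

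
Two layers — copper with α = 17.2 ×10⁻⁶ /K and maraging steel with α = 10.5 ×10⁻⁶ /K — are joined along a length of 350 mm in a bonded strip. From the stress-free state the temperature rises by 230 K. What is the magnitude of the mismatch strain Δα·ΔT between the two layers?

1.54×10⁻³

Δα = |17.2 − 10.5|×10⁻⁶/K = 6.70×10⁻⁶/K.
Mismatch strain = Δα·ΔT = 6.70×10⁻⁶ × 230.0 = 1.54×10⁻³.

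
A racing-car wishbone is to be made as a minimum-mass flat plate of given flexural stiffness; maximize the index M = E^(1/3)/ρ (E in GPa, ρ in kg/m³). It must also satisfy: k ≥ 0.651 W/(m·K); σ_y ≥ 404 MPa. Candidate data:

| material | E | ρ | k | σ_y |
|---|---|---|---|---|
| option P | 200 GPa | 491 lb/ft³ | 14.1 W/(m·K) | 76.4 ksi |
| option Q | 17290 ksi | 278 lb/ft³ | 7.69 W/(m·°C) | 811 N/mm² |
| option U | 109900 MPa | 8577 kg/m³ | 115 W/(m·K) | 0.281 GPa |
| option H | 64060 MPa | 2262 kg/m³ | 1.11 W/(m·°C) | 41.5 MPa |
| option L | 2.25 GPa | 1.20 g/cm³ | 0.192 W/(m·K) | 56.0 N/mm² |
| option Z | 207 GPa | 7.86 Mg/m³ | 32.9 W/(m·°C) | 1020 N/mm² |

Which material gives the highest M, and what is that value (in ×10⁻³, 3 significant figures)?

option Q, M = 1.11×10⁻³

Screen on constraints: k ≥ 0.651 W/(m·K); σ_y ≥ 404 MPa. Survivors: option P, option Q, option Z.
After converting to SI:
  option P: E = 200.0 GPa, ρ = 7865 kg/m³
  option Q: E = 119.2 GPa, ρ = 4453 kg/m³
  option Z: E = 207.0 GPa, ρ = 7860 kg/m³
  option Q: M = 1.11×10⁻³
  option Z: M = 0.753×10⁻³
  option P: M = 0.744×10⁻³
Option Q has the largest M.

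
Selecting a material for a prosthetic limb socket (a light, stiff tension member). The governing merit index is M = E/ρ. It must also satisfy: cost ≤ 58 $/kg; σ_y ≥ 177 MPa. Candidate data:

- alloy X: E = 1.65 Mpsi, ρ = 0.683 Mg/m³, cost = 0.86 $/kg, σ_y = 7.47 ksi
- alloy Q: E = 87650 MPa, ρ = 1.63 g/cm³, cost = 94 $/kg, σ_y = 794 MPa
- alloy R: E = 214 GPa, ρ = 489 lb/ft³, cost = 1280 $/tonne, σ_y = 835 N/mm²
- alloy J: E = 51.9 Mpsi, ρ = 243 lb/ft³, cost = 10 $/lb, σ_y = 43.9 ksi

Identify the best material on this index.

Screen on constraints: cost ≤ 58 $/kg; σ_y ≥ 177 MPa. Survivors: alloy R, alloy J.
Normalizing units and computing the index:
  alloy R: E = 214.0 GPa, ρ = 7833 kg/m³
  alloy J: E = 357.8 GPa, ρ = 3892 kg/m³
  alloy J: M = 91.9 MN·m/kg
  alloy R: M = 27.3 MN·m/kg
Highest index: alloy J.

alloy J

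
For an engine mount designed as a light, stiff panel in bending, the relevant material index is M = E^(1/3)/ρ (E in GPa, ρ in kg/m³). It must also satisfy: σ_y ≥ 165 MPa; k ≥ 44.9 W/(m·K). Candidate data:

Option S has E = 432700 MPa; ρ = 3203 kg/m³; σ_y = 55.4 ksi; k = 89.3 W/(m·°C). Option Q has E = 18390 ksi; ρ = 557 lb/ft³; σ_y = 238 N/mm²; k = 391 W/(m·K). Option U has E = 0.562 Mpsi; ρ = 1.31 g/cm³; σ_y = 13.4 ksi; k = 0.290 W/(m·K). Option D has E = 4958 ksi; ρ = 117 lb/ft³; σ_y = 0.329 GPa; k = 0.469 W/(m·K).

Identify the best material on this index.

option S

Screen on constraints: σ_y ≥ 165 MPa; k ≥ 44.9 W/(m·K). Survivors: option S, option Q.
After converting to SI:
  option S: E = 432.7 GPa, ρ = 3203 kg/m³
  option Q: E = 126.8 GPa, ρ = 8922 kg/m³
  option S: M = 2.36×10⁻³
  option Q: M = 0.563×10⁻³
The maximum is for option S.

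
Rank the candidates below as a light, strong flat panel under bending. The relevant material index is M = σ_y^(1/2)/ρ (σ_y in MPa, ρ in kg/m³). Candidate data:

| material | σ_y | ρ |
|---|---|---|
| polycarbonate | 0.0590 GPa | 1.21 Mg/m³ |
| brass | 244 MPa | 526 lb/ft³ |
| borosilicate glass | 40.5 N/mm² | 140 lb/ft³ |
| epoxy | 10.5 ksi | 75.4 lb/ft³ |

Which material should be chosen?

epoxy

Convert each candidate to consistent units, then evaluate M:
  polycarbonate: σ_y = 59.00 MPa, ρ = 1210 kg/m³
  brass: σ_y = 244.0 MPa, ρ = 8426 kg/m³
  borosilicate glass: σ_y = 40.50 MPa, ρ = 2243 kg/m³
  epoxy: σ_y = 72.39 MPa, ρ = 1208 kg/m³
  epoxy: M = 7.04×10⁻³
  polycarbonate: M = 6.35×10⁻³
  borosilicate glass: M = 2.84×10⁻³
  brass: M = 1.85×10⁻³
Highest index: epoxy.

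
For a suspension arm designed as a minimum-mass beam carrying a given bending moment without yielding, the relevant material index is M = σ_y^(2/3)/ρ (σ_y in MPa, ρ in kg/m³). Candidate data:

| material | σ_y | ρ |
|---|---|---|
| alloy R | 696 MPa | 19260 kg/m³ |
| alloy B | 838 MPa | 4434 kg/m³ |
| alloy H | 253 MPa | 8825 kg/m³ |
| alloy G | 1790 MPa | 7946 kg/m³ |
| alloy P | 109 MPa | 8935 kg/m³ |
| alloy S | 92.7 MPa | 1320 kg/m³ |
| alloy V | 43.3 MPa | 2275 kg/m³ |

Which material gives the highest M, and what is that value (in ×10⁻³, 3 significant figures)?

alloy B, M = 20.0×10⁻³

Computing M directly (units already consistent):
  alloy B: M = 20.0×10⁻³
  alloy G: M = 18.6×10⁻³
  alloy S: M = 15.5×10⁻³
  alloy V: M = 5.42×10⁻³
  alloy H: M = 4.53×10⁻³
  alloy R: M = 4.08×10⁻³
  alloy P: M = 2.55×10⁻³
Alloy B ranks first.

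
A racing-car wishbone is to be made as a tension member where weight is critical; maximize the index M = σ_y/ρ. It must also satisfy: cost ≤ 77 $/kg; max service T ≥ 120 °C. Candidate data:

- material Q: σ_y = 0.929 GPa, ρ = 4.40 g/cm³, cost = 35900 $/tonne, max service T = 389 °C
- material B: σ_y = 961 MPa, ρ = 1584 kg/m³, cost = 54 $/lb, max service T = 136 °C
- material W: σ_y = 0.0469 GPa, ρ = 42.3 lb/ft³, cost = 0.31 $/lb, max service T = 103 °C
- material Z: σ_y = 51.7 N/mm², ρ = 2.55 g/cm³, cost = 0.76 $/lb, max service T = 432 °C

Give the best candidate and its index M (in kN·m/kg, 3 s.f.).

material Q, M = 211 kN·m/kg

Screen on constraints: cost ≤ 77 $/kg; max service T ≥ 120 °C. Survivors: material Q, material Z.
Putting every candidate on a common basis:
  material Q: σ_y = 929.0 MPa, ρ = 4400 kg/m³
  material Z: σ_y = 51.70 MPa, ρ = 2550 kg/m³
  material Q: M = 211 kN·m/kg
  material Z: M = 20.3 kN·m/kg
Highest index: material Q.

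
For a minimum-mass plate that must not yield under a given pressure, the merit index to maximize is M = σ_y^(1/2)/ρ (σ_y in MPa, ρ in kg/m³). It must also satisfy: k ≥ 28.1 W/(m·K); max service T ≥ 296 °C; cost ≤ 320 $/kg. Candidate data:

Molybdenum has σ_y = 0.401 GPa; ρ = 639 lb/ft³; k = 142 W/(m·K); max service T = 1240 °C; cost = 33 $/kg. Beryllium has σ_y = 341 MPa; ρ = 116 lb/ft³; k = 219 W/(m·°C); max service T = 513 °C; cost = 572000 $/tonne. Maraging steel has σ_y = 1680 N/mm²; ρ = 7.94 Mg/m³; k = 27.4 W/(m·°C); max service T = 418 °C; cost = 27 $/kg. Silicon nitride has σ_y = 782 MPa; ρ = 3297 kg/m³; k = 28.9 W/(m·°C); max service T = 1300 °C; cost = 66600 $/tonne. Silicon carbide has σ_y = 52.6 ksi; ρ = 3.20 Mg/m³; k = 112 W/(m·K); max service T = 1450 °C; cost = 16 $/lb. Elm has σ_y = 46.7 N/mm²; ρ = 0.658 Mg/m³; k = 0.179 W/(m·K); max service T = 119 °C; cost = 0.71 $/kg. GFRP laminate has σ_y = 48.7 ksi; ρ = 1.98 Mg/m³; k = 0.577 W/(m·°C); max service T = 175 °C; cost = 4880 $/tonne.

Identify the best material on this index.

silicon nitride

Screen on constraints: k ≥ 28.1 W/(m·K); max service T ≥ 296 °C; cost ≤ 320 $/kg. Survivors: molybdenum, silicon nitride, silicon carbide.
After converting to SI:
  molybdenum: σ_y = 401.0 MPa, ρ = 10240 kg/m³
  silicon nitride: σ_y = 782.0 MPa, ρ = 3297 kg/m³
  silicon carbide: σ_y = 362.7 MPa, ρ = 3200 kg/m³
  silicon nitride: M = 8.48×10⁻³
  silicon carbide: M = 5.95×10⁻³
  molybdenum: M = 1.96×10⁻³
Silicon nitride has the largest M.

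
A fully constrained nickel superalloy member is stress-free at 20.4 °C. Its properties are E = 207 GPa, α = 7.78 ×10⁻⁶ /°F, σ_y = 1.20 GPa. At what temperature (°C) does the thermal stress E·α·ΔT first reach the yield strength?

α = 7.78×10⁻⁶/°F × 9/5 = 14.0×10⁻⁶/K.
σ_y = 1.20 GPa = 1200 MPa.
E·α·ΔT = 1200 MPa ⇒ ΔT = 1200 / (207.0×10³ × 14.0×10⁻⁶) = 414.0 K.
T = 20.4 + 414.0 = 434.4 °C.

434 °C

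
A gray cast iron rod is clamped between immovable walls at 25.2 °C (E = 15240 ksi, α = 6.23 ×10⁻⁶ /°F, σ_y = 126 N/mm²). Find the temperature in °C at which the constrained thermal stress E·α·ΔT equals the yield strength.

E = 15240 ksi = 105.1 GPa.
α = 6.23×10⁻⁶/°F × 9/5 = 11.2×10⁻⁶/K.
σ_y = 126 N/mm² = 126.0 MPa.
E·α·ΔT = 126.0 MPa ⇒ ΔT = 126.0 / (105.1×10³ × 11.2×10⁻⁶) = 106.9 K.
T = 25.2 + 106.9 = 132.1 °C.

132 °C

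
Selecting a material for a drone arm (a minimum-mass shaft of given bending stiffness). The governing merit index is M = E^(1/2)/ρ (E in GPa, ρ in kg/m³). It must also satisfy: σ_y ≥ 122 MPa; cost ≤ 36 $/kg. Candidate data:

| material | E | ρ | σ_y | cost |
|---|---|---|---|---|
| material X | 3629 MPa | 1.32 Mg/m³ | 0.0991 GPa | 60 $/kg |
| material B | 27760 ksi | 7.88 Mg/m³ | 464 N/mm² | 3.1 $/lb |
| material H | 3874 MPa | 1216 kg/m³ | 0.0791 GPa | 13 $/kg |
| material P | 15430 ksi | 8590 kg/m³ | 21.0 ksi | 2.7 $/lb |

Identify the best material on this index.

material B

Screen on constraints: σ_y ≥ 122 MPa; cost ≤ 36 $/kg. Survivors: material B, material P.
In SI units:
  material B: E = 191.4 GPa, ρ = 7880 kg/m³
  material P: E = 106.4 GPa, ρ = 8590 kg/m³
  material B: M = 1.76×10⁻³
  material P: M = 1.20×10⁻³
Highest index: material B.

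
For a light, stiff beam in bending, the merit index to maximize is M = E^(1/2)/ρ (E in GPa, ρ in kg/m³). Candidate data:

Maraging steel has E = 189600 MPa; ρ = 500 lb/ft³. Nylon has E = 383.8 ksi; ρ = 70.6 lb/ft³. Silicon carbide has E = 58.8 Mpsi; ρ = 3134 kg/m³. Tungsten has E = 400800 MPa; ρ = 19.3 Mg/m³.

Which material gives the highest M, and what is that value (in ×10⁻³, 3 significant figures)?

silicon carbide, M = 6.42×10⁻³

Convert each candidate to consistent units, then evaluate M:
  maraging steel: E = 189.6 GPa, ρ = 8009 kg/m³
  nylon: E = 2.646 GPa, ρ = 1131 kg/m³
  silicon carbide: E = 405.4 GPa, ρ = 3134 kg/m³
  tungsten: E = 400.8 GPa, ρ = 19300 kg/m³
  silicon carbide: M = 6.42×10⁻³
  maraging steel: M = 1.72×10⁻³
  nylon: M = 1.44×10⁻³
  tungsten: M = 1.04×10⁻³
Silicon carbide ranks first.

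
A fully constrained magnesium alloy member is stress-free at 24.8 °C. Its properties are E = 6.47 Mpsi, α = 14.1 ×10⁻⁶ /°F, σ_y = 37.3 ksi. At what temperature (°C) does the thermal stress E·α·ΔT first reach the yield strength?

252 °C

E = 6.47 Mpsi = 44.61 GPa.
α = 14.1×10⁻⁶/°F × 9/5 = 25.4×10⁻⁶/K.
σ_y = 37.3 ksi = 257.2 MPa.
E·α·ΔT = 257.2 MPa ⇒ ΔT = 257.2 / (44.61×10³ × 25.4×10⁻⁶) = 227.2 K.
T = 24.8 + 227.2 = 252.0 °C.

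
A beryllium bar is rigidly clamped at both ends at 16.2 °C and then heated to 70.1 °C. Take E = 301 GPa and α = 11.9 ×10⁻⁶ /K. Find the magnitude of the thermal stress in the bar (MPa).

ΔT = 53.90 K. Constrained thermal stress σ = E·α·ΔT = 301.0×10³ MPa × 11.9×10⁻⁶ × 53.90 = 193 MPa (compressive).

193 MPa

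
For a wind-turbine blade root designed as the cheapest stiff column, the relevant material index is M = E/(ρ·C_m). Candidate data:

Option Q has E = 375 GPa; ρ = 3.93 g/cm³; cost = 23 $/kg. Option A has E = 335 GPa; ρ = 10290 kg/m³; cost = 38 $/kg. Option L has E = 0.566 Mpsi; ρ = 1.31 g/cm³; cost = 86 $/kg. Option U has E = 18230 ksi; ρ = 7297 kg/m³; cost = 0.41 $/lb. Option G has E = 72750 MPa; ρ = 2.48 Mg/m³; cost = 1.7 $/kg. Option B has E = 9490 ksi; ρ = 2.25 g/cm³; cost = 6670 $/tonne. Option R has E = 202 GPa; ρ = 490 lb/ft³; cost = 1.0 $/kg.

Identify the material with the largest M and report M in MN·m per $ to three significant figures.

Normalizing units and computing the index:
  option Q: E = 375.0 GPa, ρ = 3930 kg/m³, cost = 23.00 $/kg
  option A: E = 335.0 GPa, ρ = 10290 kg/m³, cost = 38.00 $/kg
  option L: E = 3.902 GPa, ρ = 1310 kg/m³, cost = 86.00 $/kg
  option U: E = 125.7 GPa, ρ = 7297 kg/m³, cost = 0.9039 $/kg
  option G: E = 72.75 GPa, ρ = 2480 kg/m³, cost = 1.700 $/kg
  option B: E = 65.43 GPa, ρ = 2250 kg/m³, cost = 6.670 $/kg
  option R: E = 202.0 GPa, ρ = 7849 kg/m³, cost = 1.000 $/kg
  option R: M = 25.7 MN·m per $
  option U: M = 19.1 MN·m per $
  option G: M = 17.3 MN·m per $
  option B: M = 4.36 MN·m per $
  option Q: M = 4.15 MN·m per $
  option A: M = 0.857 MN·m per $
  option L: M = 0.0346 MN·m per $
Option R ranks first.

option R, M = 25.7 MN·m per $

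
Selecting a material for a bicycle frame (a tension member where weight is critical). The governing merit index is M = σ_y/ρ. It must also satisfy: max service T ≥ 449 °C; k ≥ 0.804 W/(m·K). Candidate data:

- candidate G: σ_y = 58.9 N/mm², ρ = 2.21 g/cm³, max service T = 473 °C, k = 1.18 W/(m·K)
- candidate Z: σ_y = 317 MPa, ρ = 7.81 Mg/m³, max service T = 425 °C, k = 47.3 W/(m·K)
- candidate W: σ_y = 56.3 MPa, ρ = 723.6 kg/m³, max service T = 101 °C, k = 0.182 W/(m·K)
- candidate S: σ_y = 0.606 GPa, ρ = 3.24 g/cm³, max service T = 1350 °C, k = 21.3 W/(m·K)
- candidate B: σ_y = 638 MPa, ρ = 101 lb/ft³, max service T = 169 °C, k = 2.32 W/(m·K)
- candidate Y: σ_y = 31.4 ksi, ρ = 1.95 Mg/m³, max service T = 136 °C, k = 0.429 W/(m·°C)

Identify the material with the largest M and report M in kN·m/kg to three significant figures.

Screen on constraints: max service T ≥ 449 °C; k ≥ 0.804 W/(m·K). Survivors: candidate G, candidate S.
Normalizing units and computing the index:
  candidate G: σ_y = 58.90 MPa, ρ = 2210 kg/m³
  candidate S: σ_y = 606.0 MPa, ρ = 3240 kg/m³
  candidate S: M = 187 kN·m/kg
  candidate G: M = 26.7 kN·m/kg
The maximum is for candidate S.

candidate S, M = 187 kN·m/kg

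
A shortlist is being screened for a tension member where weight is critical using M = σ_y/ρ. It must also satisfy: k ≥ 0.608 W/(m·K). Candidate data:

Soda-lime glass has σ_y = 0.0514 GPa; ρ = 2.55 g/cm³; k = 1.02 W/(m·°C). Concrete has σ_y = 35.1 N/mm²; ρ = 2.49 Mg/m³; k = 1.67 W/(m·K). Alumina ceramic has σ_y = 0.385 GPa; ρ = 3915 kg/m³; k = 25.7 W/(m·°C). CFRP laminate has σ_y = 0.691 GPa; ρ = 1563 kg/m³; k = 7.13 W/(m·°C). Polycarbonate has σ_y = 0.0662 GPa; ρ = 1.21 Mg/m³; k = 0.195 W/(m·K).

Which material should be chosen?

Screen on constraints: k ≥ 0.608 W/(m·K). Survivors: soda-lime glass, concrete, alumina ceramic, CFRP laminate.
Putting every candidate on a common basis:
  soda-lime glass: σ_y = 51.40 MPa, ρ = 2550 kg/m³
  concrete: σ_y = 35.10 MPa, ρ = 2490 kg/m³
  alumina ceramic: σ_y = 385.0 MPa, ρ = 3915 kg/m³
  CFRP laminate: σ_y = 691.0 MPa, ρ = 1563 kg/m³
  CFRP laminate: M = 442 kN·m/kg
  alumina ceramic: M = 98.3 kN·m/kg
  soda-lime glass: M = 20.2 kN·m/kg
  concrete: M = 14.1 kN·m/kg
CFRP laminate ranks first.

CFRP laminate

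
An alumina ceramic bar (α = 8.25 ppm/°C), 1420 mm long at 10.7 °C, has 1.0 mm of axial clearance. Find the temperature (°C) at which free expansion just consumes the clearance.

96.1 °C

α·L₀·ΔT = 1.0 mm ⇒ ΔT = 1.0 / (8.25×10⁻⁶ × 1420.0) = 85.36 K.
T = 10.7 + 85.36 = 96.06 °C.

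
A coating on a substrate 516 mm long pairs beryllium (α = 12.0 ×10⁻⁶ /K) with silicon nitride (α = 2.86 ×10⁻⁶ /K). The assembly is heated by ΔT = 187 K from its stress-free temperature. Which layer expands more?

α(beryllium) = 12.0×10⁻⁶/K vs α(silicon nitride) = 2.86×10⁻⁶/K.
Higher α expands more for the same ΔT: beryllium.

beryllium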